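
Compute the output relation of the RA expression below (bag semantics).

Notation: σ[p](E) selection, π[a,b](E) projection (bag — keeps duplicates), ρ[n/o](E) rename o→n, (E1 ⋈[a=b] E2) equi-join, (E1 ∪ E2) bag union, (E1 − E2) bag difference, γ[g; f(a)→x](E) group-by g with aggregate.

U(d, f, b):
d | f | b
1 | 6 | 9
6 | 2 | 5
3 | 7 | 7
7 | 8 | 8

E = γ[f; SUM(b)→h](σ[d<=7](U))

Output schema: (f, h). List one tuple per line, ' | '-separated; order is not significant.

Subexpression sizes:
  U → 4
  σ[d<=7](U) → 4
  γ[f; SUM(b)→h](σ[d<=7](U)) → 4

== RESULT ==
f | h
2 | 5
6 | 9
7 | 7
8 | 8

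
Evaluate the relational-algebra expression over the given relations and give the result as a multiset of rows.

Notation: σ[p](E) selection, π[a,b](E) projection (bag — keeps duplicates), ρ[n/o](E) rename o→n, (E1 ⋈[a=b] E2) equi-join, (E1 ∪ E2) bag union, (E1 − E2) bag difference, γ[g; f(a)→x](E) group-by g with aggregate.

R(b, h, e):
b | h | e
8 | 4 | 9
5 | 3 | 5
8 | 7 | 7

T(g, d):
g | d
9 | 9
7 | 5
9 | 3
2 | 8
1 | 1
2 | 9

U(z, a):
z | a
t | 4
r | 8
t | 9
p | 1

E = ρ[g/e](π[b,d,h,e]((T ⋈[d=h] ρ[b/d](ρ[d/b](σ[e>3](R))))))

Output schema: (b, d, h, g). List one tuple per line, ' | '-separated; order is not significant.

Subexpression sizes:
  T → 6
  R → 3
  σ[e>3](R) → 3
  ρ[d/b](σ[e>3](R)) → 3
  ρ[b/d](ρ[d/b](σ[e>3](R))) → 3
  (T ⋈[d=h] ρ[b/d](ρ[d/b](σ[e>3](R)))) → 1
  π[b,d,h,e]((T ⋈[d=h] ρ[b/d](ρ[d/b](σ[e>3](R))))) → 1
  ρ[g/e](π[b,d,h,e]((T ⋈[d=h] ρ[b/d](ρ[d/b](σ[e>3](R)))))) → 1

== RESULT ==
b | d | h | g
5 | 3 | 3 | 5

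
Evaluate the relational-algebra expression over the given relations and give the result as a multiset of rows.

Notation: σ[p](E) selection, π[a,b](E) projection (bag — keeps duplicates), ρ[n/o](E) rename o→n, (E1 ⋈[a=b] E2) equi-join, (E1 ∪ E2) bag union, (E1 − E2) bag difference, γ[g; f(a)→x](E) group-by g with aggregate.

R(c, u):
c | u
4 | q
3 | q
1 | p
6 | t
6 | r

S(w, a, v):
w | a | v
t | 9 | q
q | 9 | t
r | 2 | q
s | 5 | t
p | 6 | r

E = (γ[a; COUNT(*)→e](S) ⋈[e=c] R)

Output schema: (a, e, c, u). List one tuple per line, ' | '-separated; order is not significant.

Row counts bottom-up:
  S → 5
  γ[a; COUNT(*)→e](S) → 4
  R → 5
  (γ[a; COUNT(*)→e](S) ⋈[e=c] R) → 3

== RESULT ==
a | e | c | u
2 | 1 | 1 | p
5 | 1 | 1 | p
6 | 1 | 1 | p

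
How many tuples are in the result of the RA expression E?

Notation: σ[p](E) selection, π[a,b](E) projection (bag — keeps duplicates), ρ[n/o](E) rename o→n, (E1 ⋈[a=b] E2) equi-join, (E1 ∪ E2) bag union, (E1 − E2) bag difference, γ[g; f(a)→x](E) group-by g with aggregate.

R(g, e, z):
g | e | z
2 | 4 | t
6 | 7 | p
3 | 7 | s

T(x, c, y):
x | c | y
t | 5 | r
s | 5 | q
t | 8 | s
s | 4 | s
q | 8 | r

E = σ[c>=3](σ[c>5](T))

Row counts bottom-up:
  T → 5
  σ[c>5](T) → 2
  σ[c>=3](σ[c>5](T)) → 2

|E| = 2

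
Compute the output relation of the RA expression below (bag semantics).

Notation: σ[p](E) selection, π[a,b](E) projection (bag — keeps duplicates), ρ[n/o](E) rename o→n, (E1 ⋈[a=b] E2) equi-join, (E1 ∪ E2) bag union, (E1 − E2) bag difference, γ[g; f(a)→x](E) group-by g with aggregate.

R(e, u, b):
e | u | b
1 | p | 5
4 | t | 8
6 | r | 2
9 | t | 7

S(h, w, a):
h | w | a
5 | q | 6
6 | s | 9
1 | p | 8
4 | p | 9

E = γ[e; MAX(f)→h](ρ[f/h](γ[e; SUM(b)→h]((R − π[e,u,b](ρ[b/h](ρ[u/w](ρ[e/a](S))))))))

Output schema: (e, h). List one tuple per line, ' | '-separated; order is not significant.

Subexpression sizes:
  R → 4
  S → 4
  ρ[e/a](S) → 4
  ρ[u/w](ρ[e/a](S)) → 4
  ρ[b/h](ρ[u/w](ρ[e/a](S))) → 4
  π[e,u,b](ρ[b/h](ρ[u/w](ρ[e/a](S)))) → 4
  (R − π[e,u,b](ρ[b/h](ρ[u/w](ρ[e/a](S))))) → 4
  γ[e; SUM(b)→h]((R − π[e,u,b](ρ[b/h](ρ[u/w](ρ[e/a](S)))))) → 4
  ρ[f/h](γ[e; SUM(b)→h]((R − π[e,u,b](ρ[b/h](ρ[u/w](ρ[e/a](S))))))) → 4
  γ[e; MAX(f)→h](ρ[f/h](γ[e; SUM(b)→h]((R − π[e,u,b](ρ[b/h](ρ[u/w](ρ[e/a](S)))))))) → 4

== RESULT ==
e | h
1 | 5
4 | 8
6 | 2
9 | 7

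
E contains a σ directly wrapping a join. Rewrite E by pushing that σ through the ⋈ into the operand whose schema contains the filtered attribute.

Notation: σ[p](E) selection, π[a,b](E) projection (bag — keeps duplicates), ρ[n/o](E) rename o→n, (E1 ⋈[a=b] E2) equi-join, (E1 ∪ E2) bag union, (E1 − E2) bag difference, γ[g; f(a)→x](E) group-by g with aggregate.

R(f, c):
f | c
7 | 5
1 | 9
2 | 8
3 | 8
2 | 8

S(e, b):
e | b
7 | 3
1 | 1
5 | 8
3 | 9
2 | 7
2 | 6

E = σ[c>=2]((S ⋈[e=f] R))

σ filters on c, owned by the right side.
E' = (S ⋈[e=f] σ[c>=2](R))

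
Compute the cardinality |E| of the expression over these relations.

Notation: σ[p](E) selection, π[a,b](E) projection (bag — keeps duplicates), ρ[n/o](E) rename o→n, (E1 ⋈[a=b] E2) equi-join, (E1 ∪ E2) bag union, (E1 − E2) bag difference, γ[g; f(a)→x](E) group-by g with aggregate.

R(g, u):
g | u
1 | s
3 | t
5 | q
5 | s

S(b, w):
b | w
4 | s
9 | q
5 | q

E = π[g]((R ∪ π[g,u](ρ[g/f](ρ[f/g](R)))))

Row counts bottom-up:
  R → 4
  R → 4
  ρ[f/g](R) → 4
  ρ[g/f](ρ[f/g](R)) → 4
  π[g,u](ρ[g/f](ρ[f/g](R))) → 4
  (R ∪ π[g,u](ρ[g/f](ρ[f/g](R)))) → 8
  π[g]((R ∪ π[g,u](ρ[g/f](ρ[f/g](R))))) → 8

|E| = 8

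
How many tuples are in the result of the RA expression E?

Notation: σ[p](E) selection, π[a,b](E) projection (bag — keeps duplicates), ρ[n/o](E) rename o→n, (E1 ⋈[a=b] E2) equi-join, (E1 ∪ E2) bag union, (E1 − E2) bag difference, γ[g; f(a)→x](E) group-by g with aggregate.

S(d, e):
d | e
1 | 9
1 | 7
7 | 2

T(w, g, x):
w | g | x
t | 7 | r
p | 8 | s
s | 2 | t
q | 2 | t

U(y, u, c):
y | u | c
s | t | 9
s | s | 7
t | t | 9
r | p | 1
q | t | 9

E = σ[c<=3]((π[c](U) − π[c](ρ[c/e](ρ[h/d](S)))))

Subexpression sizes:
  U → 5
  π[c](U) → 5
  S → 3
  ρ[h/d](S) → 3
  ρ[c/e](ρ[h/d](S)) → 3
  π[c](ρ[c/e](ρ[h/d](S))) → 3
  (π[c](U) − π[c](ρ[c/e](ρ[h/d](S)))) → 3
  σ[c<=3]((π[c](U) − π[c](ρ[c/e](ρ[h/d](S))))) → 1

|E| = 1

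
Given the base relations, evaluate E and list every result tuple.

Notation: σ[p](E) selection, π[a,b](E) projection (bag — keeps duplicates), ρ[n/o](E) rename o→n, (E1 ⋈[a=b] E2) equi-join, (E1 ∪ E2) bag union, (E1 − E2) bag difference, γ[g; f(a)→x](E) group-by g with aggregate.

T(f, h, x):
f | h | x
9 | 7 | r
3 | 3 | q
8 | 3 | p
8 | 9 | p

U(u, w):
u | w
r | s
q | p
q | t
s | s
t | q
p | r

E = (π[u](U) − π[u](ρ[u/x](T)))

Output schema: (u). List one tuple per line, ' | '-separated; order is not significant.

Row counts bottom-up:
  U → 6
  π[u](U) → 6
  T → 4
  ρ[u/x](T) → 4
  π[u](ρ[u/x](T)) → 4
  (π[u](U) − π[u](ρ[u/x](T))) → 3

== RESULT ==
u
q
s
t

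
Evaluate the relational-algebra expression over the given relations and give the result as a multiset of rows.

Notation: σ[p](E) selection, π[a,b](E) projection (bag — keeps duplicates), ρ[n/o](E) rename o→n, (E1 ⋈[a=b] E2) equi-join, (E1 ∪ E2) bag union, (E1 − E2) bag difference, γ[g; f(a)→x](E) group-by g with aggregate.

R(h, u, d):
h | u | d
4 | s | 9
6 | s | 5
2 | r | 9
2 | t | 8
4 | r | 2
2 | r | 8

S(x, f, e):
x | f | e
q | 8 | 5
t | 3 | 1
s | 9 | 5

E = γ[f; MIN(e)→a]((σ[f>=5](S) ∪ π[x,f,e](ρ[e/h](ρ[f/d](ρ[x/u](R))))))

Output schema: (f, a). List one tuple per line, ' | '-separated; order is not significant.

Subexpression sizes:
  S → 3
  σ[f>=5](S) → 2
  R → 6
  ρ[x/u](R) → 6
  ρ[f/d](ρ[x/u](R)) → 6
  ρ[e/h](ρ[f/d](ρ[x/u](R))) → 6
  π[x,f,e](ρ[e/h](ρ[f/d](ρ[x/u](R)))) → 6
  (σ[f>=5](S) ∪ π[x,f,e](ρ[e/h](ρ[f/d](ρ[x/u](R))))) → 8
  γ[f; MIN(e)→a]((σ[f>=5](S) ∪ π[x,f,e](ρ[e/h](ρ[f/d](ρ[x/u](R)))))) → 4

== RESULT ==
f | a
2 | 4
5 | 6
8 | 2
9 | 2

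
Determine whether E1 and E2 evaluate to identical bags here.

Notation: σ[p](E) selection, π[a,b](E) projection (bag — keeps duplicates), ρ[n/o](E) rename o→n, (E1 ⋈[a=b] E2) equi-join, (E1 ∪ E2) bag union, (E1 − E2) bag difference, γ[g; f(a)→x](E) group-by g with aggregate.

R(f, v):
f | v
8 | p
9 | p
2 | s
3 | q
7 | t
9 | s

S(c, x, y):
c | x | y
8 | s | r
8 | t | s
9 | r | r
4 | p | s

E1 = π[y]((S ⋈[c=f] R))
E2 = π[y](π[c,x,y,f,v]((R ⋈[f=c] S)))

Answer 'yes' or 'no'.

E1 per-node cardinality:
  S → 4
  R → 6
  (S ⋈[c=f] R) → 4
  π[y]((S ⋈[c=f] R)) → 4
E2 per-node cardinality:
  R → 6
  S → 4
  (R ⋈[f=c] S) → 4
  π[c,x,y,f,v]((R ⋈[f=c] S)) → 4
  π[y](π[c,x,y,f,v]((R ⋈[f=c] S))) → 4

E1 and E2 produce the same multiset:
y
r
r
r
s

yes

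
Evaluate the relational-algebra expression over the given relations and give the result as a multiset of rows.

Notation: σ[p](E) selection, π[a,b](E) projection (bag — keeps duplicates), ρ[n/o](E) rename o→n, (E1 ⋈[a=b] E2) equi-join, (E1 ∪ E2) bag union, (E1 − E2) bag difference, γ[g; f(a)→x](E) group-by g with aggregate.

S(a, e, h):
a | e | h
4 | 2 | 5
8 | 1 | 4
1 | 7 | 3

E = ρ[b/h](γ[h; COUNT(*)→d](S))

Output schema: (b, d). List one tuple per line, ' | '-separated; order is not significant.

Subexpression sizes:
  S → 3
  γ[h; COUNT(*)→d](S) → 3
  ρ[b/h](γ[h; COUNT(*)→d](S)) → 3

== RESULT ==
b | d
3 | 1
4 | 1
5 | 1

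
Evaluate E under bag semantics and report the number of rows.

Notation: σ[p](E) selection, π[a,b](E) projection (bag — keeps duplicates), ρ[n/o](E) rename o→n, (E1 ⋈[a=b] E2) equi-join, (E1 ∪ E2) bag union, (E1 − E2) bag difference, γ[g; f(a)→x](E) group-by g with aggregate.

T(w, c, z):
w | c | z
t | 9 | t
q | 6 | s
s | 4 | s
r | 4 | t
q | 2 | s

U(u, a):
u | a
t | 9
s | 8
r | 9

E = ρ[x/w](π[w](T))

Stepwise |·|:
  T → 5
  π[w](T) → 5
  ρ[x/w](π[w](T)) → 5

|E| = 5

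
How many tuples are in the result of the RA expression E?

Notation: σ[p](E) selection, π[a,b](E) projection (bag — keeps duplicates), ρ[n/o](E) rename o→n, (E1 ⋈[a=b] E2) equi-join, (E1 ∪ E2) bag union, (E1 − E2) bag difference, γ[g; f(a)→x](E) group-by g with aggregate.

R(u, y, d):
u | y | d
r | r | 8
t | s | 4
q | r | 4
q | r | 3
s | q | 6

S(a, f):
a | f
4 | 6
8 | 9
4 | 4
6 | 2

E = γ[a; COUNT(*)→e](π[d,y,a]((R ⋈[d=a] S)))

Subexpression sizes:
  R → 5
  S → 4
  (R ⋈[d=a] S) → 6
  π[d,y,a]((R ⋈[d=a] S)) → 6
  γ[a; COUNT(*)→e](π[d,y,a]((R ⋈[d=a] S))) → 3

|E| = 3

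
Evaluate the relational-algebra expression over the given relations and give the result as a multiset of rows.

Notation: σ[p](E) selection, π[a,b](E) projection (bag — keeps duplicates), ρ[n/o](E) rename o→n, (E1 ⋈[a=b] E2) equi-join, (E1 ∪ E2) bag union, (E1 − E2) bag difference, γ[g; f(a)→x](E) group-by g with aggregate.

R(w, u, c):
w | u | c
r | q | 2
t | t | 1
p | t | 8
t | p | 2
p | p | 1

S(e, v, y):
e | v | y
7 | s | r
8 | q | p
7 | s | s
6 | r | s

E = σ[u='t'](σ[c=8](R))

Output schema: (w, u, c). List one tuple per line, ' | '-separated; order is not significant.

Subexpression sizes:
  R → 5
  σ[c=8](R) → 1
  σ[u='t'](σ[c=8](R)) → 1

== RESULT ==
w | u | c
p | t | 8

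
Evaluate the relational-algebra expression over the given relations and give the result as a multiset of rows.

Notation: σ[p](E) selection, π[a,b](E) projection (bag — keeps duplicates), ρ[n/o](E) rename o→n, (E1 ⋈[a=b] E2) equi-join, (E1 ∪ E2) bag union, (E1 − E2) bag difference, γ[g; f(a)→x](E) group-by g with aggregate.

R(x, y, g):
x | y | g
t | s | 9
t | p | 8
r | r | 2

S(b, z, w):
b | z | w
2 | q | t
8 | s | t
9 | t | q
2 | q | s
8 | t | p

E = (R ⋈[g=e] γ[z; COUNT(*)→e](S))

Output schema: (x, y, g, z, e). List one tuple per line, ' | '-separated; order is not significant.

Stepwise |·|:
  R → 3
  S → 5
  γ[z; COUNT(*)→e](S) → 3
  (R ⋈[g=e] γ[z; COUNT(*)→e](S)) → 2

== RESULT ==
x | y | g | z | e
r | r | 2 | q | 2
r | r | 2 | t | 2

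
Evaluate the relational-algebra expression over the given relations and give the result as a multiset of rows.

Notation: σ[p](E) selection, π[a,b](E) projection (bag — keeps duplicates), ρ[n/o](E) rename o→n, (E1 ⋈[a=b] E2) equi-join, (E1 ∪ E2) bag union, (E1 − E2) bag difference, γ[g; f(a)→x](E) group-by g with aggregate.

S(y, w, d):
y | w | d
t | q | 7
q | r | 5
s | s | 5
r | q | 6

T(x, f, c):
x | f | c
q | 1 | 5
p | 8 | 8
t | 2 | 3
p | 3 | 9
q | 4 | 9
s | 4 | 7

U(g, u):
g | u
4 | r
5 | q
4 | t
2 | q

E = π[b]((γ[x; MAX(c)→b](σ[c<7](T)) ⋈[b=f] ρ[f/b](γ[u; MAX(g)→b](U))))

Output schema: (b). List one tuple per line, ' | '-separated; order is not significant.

Stepwise |·|:
  T → 6
  σ[c<7](T) → 2
  γ[x; MAX(c)→b](σ[c<7](T)) → 2
  U → 4
  γ[u; MAX(g)→b](U) → 3
  ρ[f/b](γ[u; MAX(g)→b](U)) → 3
  (γ[x; MAX(c)→b](σ[c<7](T)) ⋈[b=f] ρ[f/b](γ[u; MAX(g)→b](U))) → 1
  π[b]((γ[x; MAX(c)→b](σ[c<7](T)) ⋈[b=f] ρ[f/b](γ[u; MAX(g)→b](U)))) → 1

== RESULT ==
b
5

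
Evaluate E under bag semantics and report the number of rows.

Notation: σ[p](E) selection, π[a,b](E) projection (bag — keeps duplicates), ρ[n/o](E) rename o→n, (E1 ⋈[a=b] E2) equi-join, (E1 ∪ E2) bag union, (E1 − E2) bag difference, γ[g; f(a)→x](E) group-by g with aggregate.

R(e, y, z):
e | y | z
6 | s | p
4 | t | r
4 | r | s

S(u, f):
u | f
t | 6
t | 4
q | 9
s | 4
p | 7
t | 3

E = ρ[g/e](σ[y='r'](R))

Subexpression sizes:
  R → 3
  σ[y='r'](R) → 1
  ρ[g/e](σ[y='r'](R)) → 1

|E| = 1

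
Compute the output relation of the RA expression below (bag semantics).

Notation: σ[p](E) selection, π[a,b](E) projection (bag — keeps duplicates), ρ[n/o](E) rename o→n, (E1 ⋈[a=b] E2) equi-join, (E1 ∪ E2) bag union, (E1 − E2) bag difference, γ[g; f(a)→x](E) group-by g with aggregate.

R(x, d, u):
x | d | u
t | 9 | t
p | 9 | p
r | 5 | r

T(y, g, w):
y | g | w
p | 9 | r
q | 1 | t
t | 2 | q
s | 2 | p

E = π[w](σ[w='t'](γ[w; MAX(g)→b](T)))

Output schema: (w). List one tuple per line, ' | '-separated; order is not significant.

Row counts bottom-up:
  T → 4
  γ[w; MAX(g)→b](T) → 4
  σ[w='t'](γ[w; MAX(g)→b](T)) → 1
  π[w](σ[w='t'](γ[w; MAX(g)→b](T))) → 1

== RESULT ==
w
t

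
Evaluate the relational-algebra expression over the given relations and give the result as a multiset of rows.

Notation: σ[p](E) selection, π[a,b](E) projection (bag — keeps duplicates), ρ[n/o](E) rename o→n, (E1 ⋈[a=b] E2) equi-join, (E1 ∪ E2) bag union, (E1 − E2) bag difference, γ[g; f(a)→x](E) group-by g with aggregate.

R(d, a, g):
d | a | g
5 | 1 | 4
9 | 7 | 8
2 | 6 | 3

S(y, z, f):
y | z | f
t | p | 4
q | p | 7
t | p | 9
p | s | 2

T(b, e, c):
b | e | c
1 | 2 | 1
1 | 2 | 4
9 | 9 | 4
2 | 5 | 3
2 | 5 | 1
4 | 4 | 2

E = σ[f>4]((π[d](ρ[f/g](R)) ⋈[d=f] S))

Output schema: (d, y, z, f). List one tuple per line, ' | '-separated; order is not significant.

Stepwise |·|:
  R → 3
  ρ[f/g](R) → 3
  π[d](ρ[f/g](R)) → 3
  S → 4
  (π[d](ρ[f/g](R)) ⋈[d=f] S) → 2
  σ[f>4]((π[d](ρ[f/g](R)) ⋈[d=f] S)) → 1

== RESULT ==
d | y | z | f
9 | t | p | 9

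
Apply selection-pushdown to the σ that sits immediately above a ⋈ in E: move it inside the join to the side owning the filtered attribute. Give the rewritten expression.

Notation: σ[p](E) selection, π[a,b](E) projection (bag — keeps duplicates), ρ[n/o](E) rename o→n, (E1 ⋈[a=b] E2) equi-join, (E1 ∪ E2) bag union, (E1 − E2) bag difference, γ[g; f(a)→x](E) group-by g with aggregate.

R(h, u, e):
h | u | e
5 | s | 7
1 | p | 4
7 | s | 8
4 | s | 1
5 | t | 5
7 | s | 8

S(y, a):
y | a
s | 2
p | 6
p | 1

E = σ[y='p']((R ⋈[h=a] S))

σ filters on y, owned by the right side.
E' = (R ⋈[h=a] σ[y='p'](S))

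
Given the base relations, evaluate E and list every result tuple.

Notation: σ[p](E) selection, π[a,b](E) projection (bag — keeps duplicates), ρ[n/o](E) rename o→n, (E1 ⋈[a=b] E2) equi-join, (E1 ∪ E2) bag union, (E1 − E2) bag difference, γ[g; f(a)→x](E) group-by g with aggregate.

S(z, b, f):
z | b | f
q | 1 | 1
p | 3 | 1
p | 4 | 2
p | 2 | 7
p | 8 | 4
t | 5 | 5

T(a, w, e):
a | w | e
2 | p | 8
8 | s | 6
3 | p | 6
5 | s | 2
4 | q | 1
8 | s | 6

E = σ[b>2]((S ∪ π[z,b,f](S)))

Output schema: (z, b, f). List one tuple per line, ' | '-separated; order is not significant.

Row counts bottom-up:
  S → 6
  S → 6
  π[z,b,f](S) → 6
  (S ∪ π[z,b,f](S)) → 12
  σ[b>2]((S ∪ π[z,b,f](S))) → 8

== RESULT ==
z | b | f
p | 3 | 1
p | 3 | 1
p | 4 | 2
p | 4 | 2
p | 8 | 4
p | 8 | 4
t | 5 | 5
t | 5 | 5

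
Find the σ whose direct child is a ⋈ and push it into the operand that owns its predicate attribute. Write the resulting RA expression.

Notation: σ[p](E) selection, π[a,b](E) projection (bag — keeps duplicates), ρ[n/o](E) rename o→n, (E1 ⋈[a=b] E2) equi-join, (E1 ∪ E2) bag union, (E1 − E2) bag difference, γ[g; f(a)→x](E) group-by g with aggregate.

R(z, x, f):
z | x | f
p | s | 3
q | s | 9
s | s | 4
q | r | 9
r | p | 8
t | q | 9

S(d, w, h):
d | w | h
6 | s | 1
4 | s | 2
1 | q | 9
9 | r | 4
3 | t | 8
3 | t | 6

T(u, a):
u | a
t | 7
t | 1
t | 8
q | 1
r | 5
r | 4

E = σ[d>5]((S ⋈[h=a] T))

σ filters on d, owned by the left side.
E' = (σ[d>5](S) ⋈[h=a] T)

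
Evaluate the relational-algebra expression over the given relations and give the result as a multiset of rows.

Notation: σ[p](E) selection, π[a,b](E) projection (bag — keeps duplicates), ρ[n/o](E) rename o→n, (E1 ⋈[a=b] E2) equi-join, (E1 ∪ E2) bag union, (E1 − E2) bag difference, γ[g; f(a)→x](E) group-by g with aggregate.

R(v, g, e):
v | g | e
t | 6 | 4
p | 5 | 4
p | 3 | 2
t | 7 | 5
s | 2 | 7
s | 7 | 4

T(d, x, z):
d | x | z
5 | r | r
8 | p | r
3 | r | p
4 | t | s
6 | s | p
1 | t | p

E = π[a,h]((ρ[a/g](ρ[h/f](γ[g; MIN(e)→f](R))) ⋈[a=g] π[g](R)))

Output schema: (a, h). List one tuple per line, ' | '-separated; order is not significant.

Row counts bottom-up:
  R → 6
  γ[g; MIN(e)→f](R) → 5
  ρ[h/f](γ[g; MIN(e)→f](R)) → 5
  ρ[a/g](ρ[h/f](γ[g; MIN(e)→f](R))) → 5
  R → 6
  π[g](R) → 6
  (ρ[a/g](ρ[h/f](γ[g; MIN(e)→f](R))) ⋈[a=g] π[g](R)) → 6
  π[a,h]((ρ[a/g](ρ[h/f](γ[g; MIN(e)→f](R))) ⋈[a=g] π[g](R))) → 6

== RESULT ==
a | h
2 | 7
3 | 2
5 | 4
6 | 4
7 | 4
7 | 4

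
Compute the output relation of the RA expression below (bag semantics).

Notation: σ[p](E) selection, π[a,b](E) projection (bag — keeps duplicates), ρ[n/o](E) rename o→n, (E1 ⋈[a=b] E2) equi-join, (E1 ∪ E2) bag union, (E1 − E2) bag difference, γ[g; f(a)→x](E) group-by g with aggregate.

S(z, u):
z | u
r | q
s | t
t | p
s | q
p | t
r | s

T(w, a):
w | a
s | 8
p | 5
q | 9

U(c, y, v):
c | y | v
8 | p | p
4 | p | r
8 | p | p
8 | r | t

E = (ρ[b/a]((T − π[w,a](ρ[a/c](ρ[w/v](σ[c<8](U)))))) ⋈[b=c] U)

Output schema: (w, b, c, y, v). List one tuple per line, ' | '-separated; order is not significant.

Per-node cardinality:
  T → 3
  U → 4
  σ[c<8](U) → 1
  ρ[w/v](σ[c<8](U)) → 1
  ρ[a/c](ρ[w/v](σ[c<8](U))) → 1
  π[w,a](ρ[a/c](ρ[w/v](σ[c<8](U)))) → 1
  (T − π[w,a](ρ[a/c](ρ[w/v](σ[c<8](U))))) → 3
  ρ[b/a]((T − π[w,a](ρ[a/c](ρ[w/v](σ[c<8](U)))))) → 3
  U → 4
  (ρ[b/a]((T − π[w,a](ρ[a/c](ρ[w/v](σ[c<8](U)))))) ⋈[b=c] U) → 3

== RESULT ==
w | b | c | y | v
s | 8 | 8 | p | p
s | 8 | 8 | p | p
s | 8 | 8 | r | t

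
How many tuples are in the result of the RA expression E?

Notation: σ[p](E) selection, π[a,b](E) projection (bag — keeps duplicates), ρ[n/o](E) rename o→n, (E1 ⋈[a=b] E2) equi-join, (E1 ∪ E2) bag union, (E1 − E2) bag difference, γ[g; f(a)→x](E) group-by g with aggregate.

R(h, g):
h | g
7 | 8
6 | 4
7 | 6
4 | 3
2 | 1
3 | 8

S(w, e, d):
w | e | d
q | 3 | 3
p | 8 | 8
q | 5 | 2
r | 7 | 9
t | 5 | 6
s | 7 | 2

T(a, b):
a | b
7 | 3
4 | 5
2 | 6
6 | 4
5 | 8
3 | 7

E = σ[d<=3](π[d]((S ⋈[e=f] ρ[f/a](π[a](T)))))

Row counts bottom-up:
  S → 6
  T → 6
  π[a](T) → 6
  ρ[f/a](π[a](T)) → 6
  (S ⋈[e=f] ρ[f/a](π[a](T))) → 5
  π[d]((S ⋈[e=f] ρ[f/a](π[a](T)))) → 5
  σ[d<=3](π[d]((S ⋈[e=f] ρ[f/a](π[a](T))))) → 3

|E| = 3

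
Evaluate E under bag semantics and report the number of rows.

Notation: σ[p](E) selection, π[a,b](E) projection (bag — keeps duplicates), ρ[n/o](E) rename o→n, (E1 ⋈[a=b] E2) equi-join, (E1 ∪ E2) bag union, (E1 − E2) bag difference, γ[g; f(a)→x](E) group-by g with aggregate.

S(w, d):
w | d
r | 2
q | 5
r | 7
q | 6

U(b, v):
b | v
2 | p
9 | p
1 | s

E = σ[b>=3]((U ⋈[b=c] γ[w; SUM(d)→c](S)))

Per-node cardinality:
  U → 3
  S → 4
  γ[w; SUM(d)→c](S) → 2
  (U ⋈[b=c] γ[w; SUM(d)→c](S)) → 1
  σ[b>=3]((U ⋈[b=c] γ[w; SUM(d)→c](S))) → 1

|E| = 1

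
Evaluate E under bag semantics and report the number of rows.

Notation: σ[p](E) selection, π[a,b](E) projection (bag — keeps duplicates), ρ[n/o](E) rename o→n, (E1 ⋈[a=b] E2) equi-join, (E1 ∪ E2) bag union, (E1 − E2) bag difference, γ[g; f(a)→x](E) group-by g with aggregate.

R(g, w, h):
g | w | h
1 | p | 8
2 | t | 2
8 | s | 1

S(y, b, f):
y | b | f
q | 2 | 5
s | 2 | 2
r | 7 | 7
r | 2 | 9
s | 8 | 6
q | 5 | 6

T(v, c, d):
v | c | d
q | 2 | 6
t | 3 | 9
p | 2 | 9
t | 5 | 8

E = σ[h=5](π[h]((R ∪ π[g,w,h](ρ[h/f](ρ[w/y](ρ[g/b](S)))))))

Stepwise |·|:
  R → 3
  S → 6
  ρ[g/b](S) → 6
  ρ[w/y](ρ[g/b](S)) → 6
  ρ[h/f](ρ[w/y](ρ[g/b](S))) → 6
  π[g,w,h](ρ[h/f](ρ[w/y](ρ[g/b](S)))) → 6
  (R ∪ π[g,w,h](ρ[h/f](ρ[w/y](ρ[g/b](S))))) → 9
  π[h]((R ∪ π[g,w,h](ρ[h/f](ρ[w/y](ρ[g/b](S)))))) → 9
  σ[h=5](π[h]((R ∪ π[g,w,h](ρ[h/f](ρ[w/y](ρ[g/b](S))))))) → 1

|E| = 1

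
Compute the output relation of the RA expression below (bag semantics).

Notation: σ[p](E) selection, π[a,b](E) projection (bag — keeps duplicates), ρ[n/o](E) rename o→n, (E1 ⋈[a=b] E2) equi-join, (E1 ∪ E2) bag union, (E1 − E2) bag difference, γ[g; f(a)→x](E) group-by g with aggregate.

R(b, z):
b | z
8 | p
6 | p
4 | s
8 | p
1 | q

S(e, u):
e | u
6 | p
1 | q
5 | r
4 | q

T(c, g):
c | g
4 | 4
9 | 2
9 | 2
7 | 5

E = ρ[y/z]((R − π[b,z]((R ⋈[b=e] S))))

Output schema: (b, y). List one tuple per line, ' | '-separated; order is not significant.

Row counts bottom-up:
  R → 5
  R → 5
  S → 4
  (R ⋈[b=e] S) → 3
  π[b,z]((R ⋈[b=e] S)) → 3
  (R − π[b,z]((R ⋈[b=e] S))) → 2
  ρ[y/z]((R − π[b,z]((R ⋈[b=e] S)))) → 2

== RESULT ==
b | y
8 | p
8 | p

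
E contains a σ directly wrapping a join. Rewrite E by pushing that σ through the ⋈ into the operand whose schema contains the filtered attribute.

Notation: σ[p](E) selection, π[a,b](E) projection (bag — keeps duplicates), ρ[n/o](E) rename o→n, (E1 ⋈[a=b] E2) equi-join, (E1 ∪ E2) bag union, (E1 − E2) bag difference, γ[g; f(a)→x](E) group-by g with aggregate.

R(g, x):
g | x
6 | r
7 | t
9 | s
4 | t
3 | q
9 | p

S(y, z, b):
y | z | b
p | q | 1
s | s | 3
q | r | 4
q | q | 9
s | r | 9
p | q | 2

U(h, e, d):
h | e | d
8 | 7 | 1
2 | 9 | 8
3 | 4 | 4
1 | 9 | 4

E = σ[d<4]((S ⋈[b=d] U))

σ filters on d, owned by the right side.
E' = (S ⋈[b=d] σ[d<4](U))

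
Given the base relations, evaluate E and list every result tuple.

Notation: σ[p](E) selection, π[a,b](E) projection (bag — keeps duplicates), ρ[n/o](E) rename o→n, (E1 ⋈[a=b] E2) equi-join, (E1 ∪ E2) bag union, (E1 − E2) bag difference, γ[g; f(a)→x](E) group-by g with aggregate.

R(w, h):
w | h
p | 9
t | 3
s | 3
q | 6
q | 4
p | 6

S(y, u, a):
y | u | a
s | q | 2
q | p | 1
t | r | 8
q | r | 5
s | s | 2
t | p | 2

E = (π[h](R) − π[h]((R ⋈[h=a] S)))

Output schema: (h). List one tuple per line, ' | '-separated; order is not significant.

Stepwise |·|:
  R → 6
  π[h](R) → 6
  R → 6
  S → 6
  (R ⋈[h=a] S) → 0
  π[h]((R ⋈[h=a] S)) → 0
  (π[h](R) − π[h]((R ⋈[h=a] S))) → 6

== RESULT ==
h
3
3
4
6
6
9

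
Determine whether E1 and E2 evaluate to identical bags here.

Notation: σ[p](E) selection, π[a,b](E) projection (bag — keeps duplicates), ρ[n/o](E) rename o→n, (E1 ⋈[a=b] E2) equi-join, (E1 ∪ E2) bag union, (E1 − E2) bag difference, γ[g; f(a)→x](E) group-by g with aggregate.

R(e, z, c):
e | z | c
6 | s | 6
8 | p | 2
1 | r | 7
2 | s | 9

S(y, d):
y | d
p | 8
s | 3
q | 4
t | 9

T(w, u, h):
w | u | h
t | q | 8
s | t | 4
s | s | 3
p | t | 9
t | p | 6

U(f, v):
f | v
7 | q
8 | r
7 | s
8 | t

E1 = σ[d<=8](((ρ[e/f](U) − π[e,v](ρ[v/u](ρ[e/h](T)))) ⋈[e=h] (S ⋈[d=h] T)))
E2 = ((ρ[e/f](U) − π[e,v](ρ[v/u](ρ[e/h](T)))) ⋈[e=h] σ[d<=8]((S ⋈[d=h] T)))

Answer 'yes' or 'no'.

E1 row counts bottom-up:
  U → 4
  ρ[e/f](U) → 4
  T → 5
  ρ[e/h](T) → 5
  ρ[v/u](ρ[e/h](T)) → 5
  π[e,v](ρ[v/u](ρ[e/h](T))) → 5
  (ρ[e/f](U) − π[e,v](ρ[v/u](ρ[e/h](T)))) → 4
  S → 4
  T → 5
  (S ⋈[d=h] T) → 4
  ((ρ[e/f](U) − π[e,v](ρ[v/u](ρ[e/h](T)))) ⋈[e=h] (S ⋈[d=h] T)) → 2
  σ[d<=8](((ρ[e/f](U) − π[e,v](ρ[v/u](ρ[e/h](T)))) ⋈[e=h] (S ⋈[d=h] T))) → 2
E2 row counts bottom-up:
  U → 4
  ρ[e/f](U) → 4
  T → 5
  ρ[e/h](T) → 5
  ρ[v/u](ρ[e/h](T)) → 5
  π[e,v](ρ[v/u](ρ[e/h](T))) → 5
  (ρ[e/f](U) − π[e,v](ρ[v/u](ρ[e/h](T)))) → 4
  S → 4
  T → 5
  (S ⋈[d=h] T) → 4
  σ[d<=8]((S ⋈[d=h] T)) → 3
  ((ρ[e/f](U) − π[e,v](ρ[v/u](ρ[e/h](T)))) ⋈[e=h] σ[d<=8]((S ⋈[d=h] T))) → 2

E1 and E2 produce the same multiset:
e | v | y | d | w | u | h
8 | r | p | 8 | t | q | 8
8 | t | p | 8 | t | q | 8

yes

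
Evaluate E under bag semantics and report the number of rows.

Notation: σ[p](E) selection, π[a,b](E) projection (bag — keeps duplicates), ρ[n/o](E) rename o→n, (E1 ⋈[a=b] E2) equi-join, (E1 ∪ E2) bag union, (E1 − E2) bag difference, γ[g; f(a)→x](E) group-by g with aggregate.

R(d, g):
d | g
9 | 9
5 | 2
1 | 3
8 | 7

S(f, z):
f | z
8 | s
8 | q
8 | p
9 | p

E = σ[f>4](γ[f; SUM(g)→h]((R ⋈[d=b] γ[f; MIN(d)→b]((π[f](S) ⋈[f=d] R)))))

Subexpression sizes:
  R → 4
  S → 4
  π[f](S) → 4
  R → 4
  (π[f](S) ⋈[f=d] R) → 4
  γ[f; MIN(d)→b]((π[f](S) ⋈[f=d] R)) → 2
  (R ⋈[d=b] γ[f; MIN(d)→b]((π[f](S) ⋈[f=d] R))) → 2
  γ[f; SUM(g)→h]((R ⋈[d=b] γ[f; MIN(d)→b]((π[f](S) ⋈[f=d] R)))) → 2
  σ[f>4](γ[f; SUM(g)→h]((R ⋈[d=b] γ[f; MIN(d)→b]((π[f](S) ⋈[f=d] R))))) → 2

|E| = 2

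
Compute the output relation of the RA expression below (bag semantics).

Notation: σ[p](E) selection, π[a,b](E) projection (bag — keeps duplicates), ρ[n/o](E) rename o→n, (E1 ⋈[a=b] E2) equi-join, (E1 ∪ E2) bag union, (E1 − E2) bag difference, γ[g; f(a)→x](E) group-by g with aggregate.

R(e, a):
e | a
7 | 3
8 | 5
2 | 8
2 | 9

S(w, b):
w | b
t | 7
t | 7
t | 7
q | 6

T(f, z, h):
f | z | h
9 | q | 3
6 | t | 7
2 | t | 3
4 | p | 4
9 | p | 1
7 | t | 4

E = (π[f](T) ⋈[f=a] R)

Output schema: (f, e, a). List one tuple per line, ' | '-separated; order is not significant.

Row counts bottom-up:
  T → 6
  π[f](T) → 6
  R → 4
  (π[f](T) ⋈[f=a] R) → 2

== RESULT ==
f | e | a
9 | 2 | 9
9 | 2 | 9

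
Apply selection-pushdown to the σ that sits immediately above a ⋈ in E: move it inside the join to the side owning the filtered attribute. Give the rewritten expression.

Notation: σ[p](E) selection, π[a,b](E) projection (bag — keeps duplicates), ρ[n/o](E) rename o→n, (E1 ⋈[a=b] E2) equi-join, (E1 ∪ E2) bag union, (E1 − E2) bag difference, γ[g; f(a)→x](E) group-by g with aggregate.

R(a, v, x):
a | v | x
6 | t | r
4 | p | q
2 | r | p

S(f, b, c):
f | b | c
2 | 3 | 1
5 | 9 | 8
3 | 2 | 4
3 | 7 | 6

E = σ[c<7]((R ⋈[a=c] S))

σ filters on c, owned by the right side.
E' = (R ⋈[a=c] σ[c<7](S))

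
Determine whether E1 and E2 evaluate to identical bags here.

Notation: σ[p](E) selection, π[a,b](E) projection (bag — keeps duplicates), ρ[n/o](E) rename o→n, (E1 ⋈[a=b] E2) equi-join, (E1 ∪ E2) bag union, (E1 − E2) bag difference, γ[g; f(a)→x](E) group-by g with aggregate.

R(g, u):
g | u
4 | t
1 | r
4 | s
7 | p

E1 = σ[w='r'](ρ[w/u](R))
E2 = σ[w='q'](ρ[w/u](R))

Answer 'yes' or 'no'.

E1 row counts bottom-up:
  R → 4
  ρ[w/u](R) → 4
  σ[w='r'](ρ[w/u](R)) → 1
E2 row counts bottom-up:
  R → 4
  ρ[w/u](R) → 4
  σ[w='q'](ρ[w/u](R)) → 0

E1 result:
g | w
1 | r
E2 result:
g | w
(0 rows)
Witness: (1, 'r') appears 1× in E1 but 0× in E2.

no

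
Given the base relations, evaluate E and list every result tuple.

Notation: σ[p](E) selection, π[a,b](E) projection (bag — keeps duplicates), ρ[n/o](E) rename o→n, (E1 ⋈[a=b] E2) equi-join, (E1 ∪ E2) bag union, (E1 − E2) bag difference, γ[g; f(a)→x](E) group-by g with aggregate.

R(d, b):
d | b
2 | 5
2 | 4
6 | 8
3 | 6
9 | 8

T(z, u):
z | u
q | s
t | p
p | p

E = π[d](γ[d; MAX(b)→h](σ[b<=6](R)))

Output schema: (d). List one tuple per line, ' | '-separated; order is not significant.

Row counts bottom-up:
  R → 5
  σ[b<=6](R) → 3
  γ[d; MAX(b)→h](σ[b<=6](R)) → 2
  π[d](γ[d; MAX(b)→h](σ[b<=6](R))) → 2

== RESULT ==
d
2
3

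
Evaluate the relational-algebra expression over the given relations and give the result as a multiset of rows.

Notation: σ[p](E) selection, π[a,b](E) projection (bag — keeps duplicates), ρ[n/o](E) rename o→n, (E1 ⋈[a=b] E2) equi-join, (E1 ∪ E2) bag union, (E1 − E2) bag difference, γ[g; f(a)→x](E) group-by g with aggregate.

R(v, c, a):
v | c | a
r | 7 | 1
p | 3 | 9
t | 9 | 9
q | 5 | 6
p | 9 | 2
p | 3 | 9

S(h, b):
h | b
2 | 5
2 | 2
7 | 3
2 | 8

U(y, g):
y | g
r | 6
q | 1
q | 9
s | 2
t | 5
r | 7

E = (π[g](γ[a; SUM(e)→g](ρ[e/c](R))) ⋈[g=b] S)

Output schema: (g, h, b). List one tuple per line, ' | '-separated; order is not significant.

Stepwise |·|:
  R → 6
  ρ[e/c](R) → 6
  γ[a; SUM(e)→g](ρ[e/c](R)) → 4
  π[g](γ[a; SUM(e)→g](ρ[e/c](R))) → 4
  S → 4
  (π[g](γ[a; SUM(e)→g](ρ[e/c](R))) ⋈[g=b] S) → 1

== RESULT ==
g | h | b
5 | 2 | 5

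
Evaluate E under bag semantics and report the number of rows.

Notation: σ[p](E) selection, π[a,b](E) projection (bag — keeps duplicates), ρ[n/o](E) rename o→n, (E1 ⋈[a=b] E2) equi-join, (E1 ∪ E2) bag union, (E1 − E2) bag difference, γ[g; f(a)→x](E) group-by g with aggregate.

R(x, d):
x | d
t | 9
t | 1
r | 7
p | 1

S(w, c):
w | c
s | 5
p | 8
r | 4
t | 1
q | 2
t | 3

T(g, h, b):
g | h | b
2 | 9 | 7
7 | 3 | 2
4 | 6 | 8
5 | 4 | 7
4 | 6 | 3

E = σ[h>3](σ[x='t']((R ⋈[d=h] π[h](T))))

Subexpression sizes:
  R → 4
  T → 5
  π[h](T) → 5
  (R ⋈[d=h] π[h](T)) → 1
  σ[x='t']((R ⋈[d=h] π[h](T))) → 1
  σ[h>3](σ[x='t']((R ⋈[d=h] π[h](T)))) → 1

|E| = 1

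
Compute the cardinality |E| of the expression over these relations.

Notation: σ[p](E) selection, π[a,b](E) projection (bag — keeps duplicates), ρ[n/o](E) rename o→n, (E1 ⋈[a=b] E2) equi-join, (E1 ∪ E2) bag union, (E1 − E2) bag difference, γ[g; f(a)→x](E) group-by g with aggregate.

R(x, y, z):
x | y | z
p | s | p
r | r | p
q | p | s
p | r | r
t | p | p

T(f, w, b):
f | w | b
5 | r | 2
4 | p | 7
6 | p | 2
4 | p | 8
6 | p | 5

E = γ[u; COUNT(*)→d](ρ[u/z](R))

Row counts bottom-up:
  R → 5
  ρ[u/z](R) → 5
  γ[u; COUNT(*)→d](ρ[u/z](R)) → 3

|E| = 3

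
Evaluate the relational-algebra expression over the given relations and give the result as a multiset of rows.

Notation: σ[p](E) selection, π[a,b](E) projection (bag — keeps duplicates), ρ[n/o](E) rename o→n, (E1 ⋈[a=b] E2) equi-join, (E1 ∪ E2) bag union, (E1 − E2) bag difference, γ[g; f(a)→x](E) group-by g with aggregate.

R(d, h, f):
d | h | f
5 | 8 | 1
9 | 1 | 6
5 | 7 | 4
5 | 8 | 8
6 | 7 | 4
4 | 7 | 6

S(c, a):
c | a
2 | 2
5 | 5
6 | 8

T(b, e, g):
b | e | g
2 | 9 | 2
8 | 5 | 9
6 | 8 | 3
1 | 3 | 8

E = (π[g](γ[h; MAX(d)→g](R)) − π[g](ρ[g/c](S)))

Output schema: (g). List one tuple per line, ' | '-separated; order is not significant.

Per-node cardinality:
  R → 6
  γ[h; MAX(d)→g](R) → 3
  π[g](γ[h; MAX(d)→g](R)) → 3
  S → 3
  ρ[g/c](S) → 3
  π[g](ρ[g/c](S)) → 3
  (π[g](γ[h; MAX(d)→g](R)) − π[g](ρ[g/c](S))) → 1

== RESULT ==
g
9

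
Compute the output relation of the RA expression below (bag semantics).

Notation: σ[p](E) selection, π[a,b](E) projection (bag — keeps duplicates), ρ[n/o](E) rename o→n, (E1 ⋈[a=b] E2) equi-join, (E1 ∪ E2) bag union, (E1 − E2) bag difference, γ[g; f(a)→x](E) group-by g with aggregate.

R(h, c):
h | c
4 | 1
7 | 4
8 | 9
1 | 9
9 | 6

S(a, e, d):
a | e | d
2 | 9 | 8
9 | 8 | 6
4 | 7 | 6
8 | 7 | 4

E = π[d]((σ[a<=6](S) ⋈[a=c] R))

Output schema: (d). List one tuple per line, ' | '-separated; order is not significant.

Subexpression sizes:
  S → 4
  σ[a<=6](S) → 2
  R → 5
  (σ[a<=6](S) ⋈[a=c] R) → 1
  π[d]((σ[a<=6](S) ⋈[a=c] R)) → 1

== RESULT ==
d
6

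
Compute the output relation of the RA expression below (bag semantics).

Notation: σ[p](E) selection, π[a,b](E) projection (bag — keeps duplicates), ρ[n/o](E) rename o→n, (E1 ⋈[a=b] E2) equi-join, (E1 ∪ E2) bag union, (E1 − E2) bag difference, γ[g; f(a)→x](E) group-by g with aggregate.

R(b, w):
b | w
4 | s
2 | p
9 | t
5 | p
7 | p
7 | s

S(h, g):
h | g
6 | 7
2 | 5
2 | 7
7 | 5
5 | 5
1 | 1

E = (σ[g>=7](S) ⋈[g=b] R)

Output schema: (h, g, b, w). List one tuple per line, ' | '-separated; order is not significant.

Per-node cardinality:
  S → 6
  σ[g>=7](S) → 2
  R → 6
  (σ[g>=7](S) ⋈[g=b] R) → 4

== RESULT ==
h | g | b | w
2 | 7 | 7 | p
2 | 7 | 7 | s
6 | 7 | 7 | p
6 | 7 | 7 | s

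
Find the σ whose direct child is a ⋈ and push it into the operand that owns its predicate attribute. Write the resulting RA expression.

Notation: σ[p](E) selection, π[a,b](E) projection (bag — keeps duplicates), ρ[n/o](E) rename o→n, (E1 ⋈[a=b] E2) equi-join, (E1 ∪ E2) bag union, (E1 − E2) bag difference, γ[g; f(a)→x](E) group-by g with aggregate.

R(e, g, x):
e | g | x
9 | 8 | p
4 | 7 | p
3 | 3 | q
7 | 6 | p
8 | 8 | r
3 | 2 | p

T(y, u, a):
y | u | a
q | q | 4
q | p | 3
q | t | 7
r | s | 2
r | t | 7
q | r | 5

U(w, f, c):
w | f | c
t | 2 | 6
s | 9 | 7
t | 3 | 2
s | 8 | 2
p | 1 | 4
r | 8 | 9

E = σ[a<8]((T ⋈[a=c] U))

σ filters on a, owned by the left side.
E' = (σ[a<8](T) ⋈[a=c] U)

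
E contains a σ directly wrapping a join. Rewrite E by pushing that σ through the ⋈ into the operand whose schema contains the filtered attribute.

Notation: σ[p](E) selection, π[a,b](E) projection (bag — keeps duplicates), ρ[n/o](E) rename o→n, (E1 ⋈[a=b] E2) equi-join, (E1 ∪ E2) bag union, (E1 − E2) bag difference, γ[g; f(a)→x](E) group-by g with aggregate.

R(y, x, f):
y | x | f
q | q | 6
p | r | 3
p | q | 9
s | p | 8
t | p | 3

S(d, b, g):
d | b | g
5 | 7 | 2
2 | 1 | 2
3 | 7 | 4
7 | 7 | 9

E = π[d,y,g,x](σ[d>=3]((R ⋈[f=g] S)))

σ filters on d, owned by the right side.
E' = π[d,y,g,x]((R ⋈[f=g] σ[d>=3](S)))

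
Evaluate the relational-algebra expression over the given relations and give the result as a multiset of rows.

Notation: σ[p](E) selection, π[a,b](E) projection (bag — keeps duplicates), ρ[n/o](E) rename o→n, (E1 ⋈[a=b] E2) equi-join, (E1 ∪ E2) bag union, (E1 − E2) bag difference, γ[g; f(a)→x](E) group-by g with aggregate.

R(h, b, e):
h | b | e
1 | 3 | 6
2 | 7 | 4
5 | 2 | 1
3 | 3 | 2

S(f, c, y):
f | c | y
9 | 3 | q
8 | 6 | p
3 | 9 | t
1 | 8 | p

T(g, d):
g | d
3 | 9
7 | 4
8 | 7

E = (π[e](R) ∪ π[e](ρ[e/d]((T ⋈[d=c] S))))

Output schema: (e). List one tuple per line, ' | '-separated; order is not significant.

Row counts bottom-up:
  R → 4
  π[e](R) → 4
  T → 3
  S → 4
  (T ⋈[d=c] S) → 1
  ρ[e/d]((T ⋈[d=c] S)) → 1
  π[e](ρ[e/d]((T ⋈[d=c] S))) → 1
  (π[e](R) ∪ π[e](ρ[e/d]((T ⋈[d=c] S)))) → 5

== RESULT ==
e
1
2
4
6
9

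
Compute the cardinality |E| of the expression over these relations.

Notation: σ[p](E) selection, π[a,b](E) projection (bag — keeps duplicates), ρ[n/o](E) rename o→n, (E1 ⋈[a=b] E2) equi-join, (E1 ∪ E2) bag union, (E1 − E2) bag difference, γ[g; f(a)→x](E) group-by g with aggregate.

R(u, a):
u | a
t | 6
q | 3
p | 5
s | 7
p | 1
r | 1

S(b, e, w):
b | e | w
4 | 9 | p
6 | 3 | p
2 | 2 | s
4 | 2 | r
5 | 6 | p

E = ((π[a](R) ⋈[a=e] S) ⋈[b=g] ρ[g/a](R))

Per-node cardinality:
  R → 6
  π[a](R) → 6
  S → 5
  (π[a](R) ⋈[a=e] S) → 2
  R → 6
  ρ[g/a](R) → 6
  ((π[a](R) ⋈[a=e] S) ⋈[b=g] ρ[g/a](R)) → 2

|E| = 2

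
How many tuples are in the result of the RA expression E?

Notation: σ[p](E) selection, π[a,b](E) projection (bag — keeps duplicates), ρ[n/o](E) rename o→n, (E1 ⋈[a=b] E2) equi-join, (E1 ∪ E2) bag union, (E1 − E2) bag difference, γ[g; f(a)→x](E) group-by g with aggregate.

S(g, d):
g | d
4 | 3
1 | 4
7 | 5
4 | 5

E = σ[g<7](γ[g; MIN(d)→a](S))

Stepwise |·|:
  S → 4
  γ[g; MIN(d)→a](S) → 3
  σ[g<7](γ[g; MIN(d)→a](S)) → 2

|E| = 2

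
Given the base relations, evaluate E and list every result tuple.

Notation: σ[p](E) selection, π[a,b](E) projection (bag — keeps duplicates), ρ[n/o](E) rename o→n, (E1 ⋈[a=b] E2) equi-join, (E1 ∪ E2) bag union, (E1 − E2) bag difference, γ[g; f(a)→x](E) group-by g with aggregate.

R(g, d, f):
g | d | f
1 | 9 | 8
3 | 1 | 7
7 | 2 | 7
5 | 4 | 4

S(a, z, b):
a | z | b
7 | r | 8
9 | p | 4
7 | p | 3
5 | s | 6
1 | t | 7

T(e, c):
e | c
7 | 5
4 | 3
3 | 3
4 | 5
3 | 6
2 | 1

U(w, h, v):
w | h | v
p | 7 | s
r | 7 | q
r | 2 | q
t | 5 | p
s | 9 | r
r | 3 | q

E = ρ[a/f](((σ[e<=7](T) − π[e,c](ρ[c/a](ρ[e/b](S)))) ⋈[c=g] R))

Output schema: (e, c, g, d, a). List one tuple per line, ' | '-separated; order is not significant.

Subexpression sizes:
  T → 6
  σ[e<=7](T) → 6
  S → 5
  ρ[e/b](S) → 5
  ρ[c/a](ρ[e/b](S)) → 5
  π[e,c](ρ[c/a](ρ[e/b](S))) → 5
  (σ[e<=7](T) − π[e,c](ρ[c/a](ρ[e/b](S)))) → 6
  R → 4
  ((σ[e<=7](T) − π[e,c](ρ[c/a](ρ[e/b](S)))) ⋈[c=g] R) → 5
  ρ[a/f](((σ[e<=7](T) − π[e,c](ρ[c/a](ρ[e/b](S)))) ⋈[c=g] R)) → 5

== RESULT ==
e | c | g | d | a
2 | 1 | 1 | 9 | 8
3 | 3 | 3 | 1 | 7
4 | 3 | 3 | 1 | 7
4 | 5 | 5 | 4 | 4
7 | 5 | 5 | 4 | 4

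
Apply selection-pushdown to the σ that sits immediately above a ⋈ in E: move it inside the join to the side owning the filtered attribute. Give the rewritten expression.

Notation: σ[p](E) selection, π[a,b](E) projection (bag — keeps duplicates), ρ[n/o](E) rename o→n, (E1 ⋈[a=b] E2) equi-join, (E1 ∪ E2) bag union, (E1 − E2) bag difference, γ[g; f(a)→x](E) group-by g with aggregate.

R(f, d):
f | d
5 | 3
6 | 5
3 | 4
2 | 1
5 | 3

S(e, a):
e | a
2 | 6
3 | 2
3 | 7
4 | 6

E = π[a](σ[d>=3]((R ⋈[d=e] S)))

σ filters on d, owned by the left side.
E' = π[a]((σ[d>=3](R) ⋈[d=e] S))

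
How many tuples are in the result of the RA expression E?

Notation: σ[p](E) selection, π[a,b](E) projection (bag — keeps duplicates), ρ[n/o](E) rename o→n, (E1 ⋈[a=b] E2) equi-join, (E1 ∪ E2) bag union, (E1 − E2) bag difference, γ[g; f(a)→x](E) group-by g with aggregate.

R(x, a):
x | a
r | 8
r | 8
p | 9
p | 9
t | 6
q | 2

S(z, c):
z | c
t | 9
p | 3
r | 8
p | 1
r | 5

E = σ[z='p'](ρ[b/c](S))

Per-node cardinality:
  S → 5
  ρ[b/c](S) → 5
  σ[z='p'](ρ[b/c](S)) → 2

|E| = 2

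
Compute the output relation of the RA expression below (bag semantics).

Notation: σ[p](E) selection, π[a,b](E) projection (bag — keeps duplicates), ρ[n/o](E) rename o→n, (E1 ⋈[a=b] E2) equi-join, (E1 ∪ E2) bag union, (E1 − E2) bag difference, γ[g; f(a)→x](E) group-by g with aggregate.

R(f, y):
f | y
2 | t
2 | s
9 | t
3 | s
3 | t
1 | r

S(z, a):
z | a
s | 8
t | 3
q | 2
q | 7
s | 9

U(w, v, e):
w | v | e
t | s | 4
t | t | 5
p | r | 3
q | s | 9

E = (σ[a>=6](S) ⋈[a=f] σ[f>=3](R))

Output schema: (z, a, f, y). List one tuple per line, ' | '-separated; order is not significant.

Stepwise |·|:
  S → 5
  σ[a>=6](S) → 3
  R → 6
  σ[f>=3](R) → 3
  (σ[a>=6](S) ⋈[a=f] σ[f>=3](R)) → 1

== RESULT ==
z | a | f | y
s | 9 | 9 | t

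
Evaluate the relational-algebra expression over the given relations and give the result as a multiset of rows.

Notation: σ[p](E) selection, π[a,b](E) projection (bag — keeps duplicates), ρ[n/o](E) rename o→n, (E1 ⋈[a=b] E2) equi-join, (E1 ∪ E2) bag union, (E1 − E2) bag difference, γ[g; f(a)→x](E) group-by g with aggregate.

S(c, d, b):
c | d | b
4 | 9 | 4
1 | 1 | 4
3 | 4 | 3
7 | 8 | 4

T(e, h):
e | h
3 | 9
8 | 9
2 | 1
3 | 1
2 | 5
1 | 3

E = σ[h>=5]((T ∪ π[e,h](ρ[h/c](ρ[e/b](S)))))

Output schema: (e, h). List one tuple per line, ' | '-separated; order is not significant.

Per-node cardinality:
  T → 6
  S → 4
  ρ[e/b](S) → 4
  ρ[h/c](ρ[e/b](S)) → 4
  π[e,h](ρ[h/c](ρ[e/b](S))) → 4
  (T ∪ π[e,h](ρ[h/c](ρ[e/b](S)))) → 10
  σ[h>=5]((T ∪ π[e,h](ρ[h/c](ρ[e/b](S))))) → 4

== RESULT ==
e | h
2 | 5
3 | 9
4 | 7
8 | 9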